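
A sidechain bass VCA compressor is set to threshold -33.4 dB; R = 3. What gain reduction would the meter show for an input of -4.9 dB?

19 dB

-4.9 dB exceeds the threshold by 28.5 dB.
At 3:1, output sits 28.5/3 = 9.5 dB above threshold.
GR = overshoot in − overshoot out = 28.5 − 9.5 = 19 dB.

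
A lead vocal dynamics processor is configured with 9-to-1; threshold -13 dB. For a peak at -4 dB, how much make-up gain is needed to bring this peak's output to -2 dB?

The peak compresses to -13 + 9/9 = -12 dB.
To reach -2 dB requires -2 − (-12) = 10 dB of make-up.

10 dB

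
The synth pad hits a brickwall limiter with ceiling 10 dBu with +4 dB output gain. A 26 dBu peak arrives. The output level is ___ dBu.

A brickwall limiter is an ∞:1 compressor: any input above the ceiling is clamped to 10 dBu.
Output gain then adds 4 dB: 10 + 4 = 14 dBu.

14 dBu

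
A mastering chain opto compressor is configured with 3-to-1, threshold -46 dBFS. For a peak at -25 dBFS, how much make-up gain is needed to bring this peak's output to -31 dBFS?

Overshoot 21 dB → 21/3 = 7 dB after compression, so the compressed level is -46 + 7 = -39 dBFS.
Make-up = target − compressed = -31 − (-39) = 8 dB.

8 dB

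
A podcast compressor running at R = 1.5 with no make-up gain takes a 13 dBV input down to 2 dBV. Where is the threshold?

-20 dBV

Gain reduction = 13 − 2 = 11 dB; output overshoot = GR / (R − 1) = 11 / 0.5 = 22 dB.
Threshold = output − output overshoot = 2 − 22 = -20 dBV.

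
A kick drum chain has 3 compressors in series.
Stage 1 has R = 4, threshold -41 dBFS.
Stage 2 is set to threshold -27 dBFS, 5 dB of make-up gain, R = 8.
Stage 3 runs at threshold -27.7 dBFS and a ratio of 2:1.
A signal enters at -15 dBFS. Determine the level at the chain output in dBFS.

-29.5 dBFS

Stage 1: 26 dB above -41 dBFS, reduced 4:1 to 6.5 dB above → -34.5 dBFS.
Stage 2: -34.5 dBFS is at or below the -27 dBFS threshold — no compression; make-up brings it to -29.5 dBFS.
Stage 3: below threshold (-29.5 ≤ -27.7); passes unchanged; output -29.5 dBFS.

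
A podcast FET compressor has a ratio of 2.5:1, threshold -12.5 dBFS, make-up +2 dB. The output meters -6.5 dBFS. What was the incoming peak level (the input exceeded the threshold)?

-2.5 dBFS

Before make-up, the level was -6.5 − 2 = -8.5 dBFS.
The compressed level sits -8.5 − (-12.5) = 4 dB over threshold.
Input overshoot = R × output overshoot = 10 dB → input = -12.5 + 10 = -2.5 dBFS.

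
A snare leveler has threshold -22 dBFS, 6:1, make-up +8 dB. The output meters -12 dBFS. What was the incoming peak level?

-10 dBFS

Stripping the +8 dB make-up gives -20 dBFS at the gain stage.
Post-compression overshoot = -20 − (-22) = 2 dB.
Input overshoot = R × output overshoot = 12 dB → input = -22 + 12 = -10 dBFS.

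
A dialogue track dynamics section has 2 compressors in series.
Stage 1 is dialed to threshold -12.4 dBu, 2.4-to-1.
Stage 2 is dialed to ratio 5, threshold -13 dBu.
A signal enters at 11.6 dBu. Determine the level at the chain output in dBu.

Stage 1: 11.6 dBu is 24 dB over -12.4 dBu; at 2.4:1 that becomes 10 dB over, giving -2.4 dBu.
Stage 2: -2.4 dBu is 10.6 dB over -13 dBu; at 5:1 that becomes 2.12 dB over, giving -10.88 dBu.

-10.88 dBu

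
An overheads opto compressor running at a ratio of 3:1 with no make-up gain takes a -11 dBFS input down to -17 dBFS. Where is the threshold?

Gain reduction = -11 − (-17) = 6 dB; output overshoot = GR / (R − 1) = 6 / 2 = 3 dB.
Threshold = output − output overshoot = -17 − 3 = -20 dBFS.

-20 dBFS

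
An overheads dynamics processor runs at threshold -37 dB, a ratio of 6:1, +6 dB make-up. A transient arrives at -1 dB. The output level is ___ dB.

The input is 36 dB above the -37 dB threshold.
The 36 dB excess becomes 6 dB after 6:1 reduction.
So the level is -37 + 6 = -31 dB; make-up adds 6 dB, giving -25 dB.

-25 dB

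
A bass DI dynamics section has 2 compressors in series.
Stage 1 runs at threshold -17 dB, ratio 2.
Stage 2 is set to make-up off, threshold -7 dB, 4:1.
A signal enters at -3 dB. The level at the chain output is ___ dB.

-10 dB

Stage 1: overshoot 14 dB → 14/2 = 7 dB → -10 dB.
Stage 2: -10 dB is at or below the -7 dB threshold — no compression; output -10 dB.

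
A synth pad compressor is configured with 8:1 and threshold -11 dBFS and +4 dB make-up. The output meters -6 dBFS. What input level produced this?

-3 dBFS

Remove make-up: -6 − 4 = -10 dBFS.
Post-compression overshoot = -10 − (-11) = 1 dB.
Before 8:1 compression the overshoot was 1 × 8 = 8 dB, so input = -11 + 8 = -3 dBFS.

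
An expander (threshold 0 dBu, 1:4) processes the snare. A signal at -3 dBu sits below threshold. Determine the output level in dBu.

Undershoot = 0 − (-3) = 3 dB.
At 1:4, that expands to 12 dB under threshold.
Output = 0 − 12 = -12 dBu.

-12 dBu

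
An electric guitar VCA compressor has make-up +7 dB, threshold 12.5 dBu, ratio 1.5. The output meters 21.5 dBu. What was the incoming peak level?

Remove make-up: 21.5 − 7 = 14.5 dBu.
Post-compression overshoot = 14.5 − 12.5 = 2 dB.
Input overshoot = R × output overshoot = 3 dB → input = 12.5 + 3 = 15.5 dBu.

15.5 dBu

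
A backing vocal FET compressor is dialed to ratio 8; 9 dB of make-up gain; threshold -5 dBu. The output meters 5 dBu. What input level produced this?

Stripping the +9 dB make-up gives -4 dBu at the gain stage.
Post-compression overshoot = -4 − (-5) = 1 dB.
Input overshoot = R × output overshoot = 8 dB → input = -5 + 8 = 3 dBu.

3 dBu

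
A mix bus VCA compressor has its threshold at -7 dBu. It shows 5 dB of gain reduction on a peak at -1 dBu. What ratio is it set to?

6:1

Input overshoot = -1 − (-7) = 6 dB.
Output overshoot = 6 − 5 = 1 dB.
Ratio = input overshoot / output overshoot = 6 / 1 = 6.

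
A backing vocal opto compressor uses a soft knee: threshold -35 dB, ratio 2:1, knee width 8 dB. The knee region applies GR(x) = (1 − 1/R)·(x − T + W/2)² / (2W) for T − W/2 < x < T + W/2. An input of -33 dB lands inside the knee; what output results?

x − T + W/2 = -33 − (-35) + 4 = 6.
GR = (1 − 1/2) × 6² / 16 = 0.5 × 36 / 16 = 1.125 dB.
Output = -33 − 1.125 = -34.125 dB.

-34.125 dB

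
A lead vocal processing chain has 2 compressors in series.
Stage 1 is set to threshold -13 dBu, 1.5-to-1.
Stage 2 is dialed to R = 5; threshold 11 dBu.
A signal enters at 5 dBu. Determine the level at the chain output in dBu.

-1 dBu

Stage 1: overshoot 18 dB → 18/1.5 = 12 dB → -1 dBu.
Stage 2: -1 dBu is at or below the 11 dBu threshold — no compression; output -1 dBu.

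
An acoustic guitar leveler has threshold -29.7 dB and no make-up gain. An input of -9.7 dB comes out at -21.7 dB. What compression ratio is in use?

Input overshoot = -9.7 − (-29.7) = 20 dB; output overshoot = -21.7 − (-29.7) = 8 dB.
Ratio = 20 / 8 = 2.5.

2.5:1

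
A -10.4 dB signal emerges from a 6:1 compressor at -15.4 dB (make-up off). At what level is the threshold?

-16.4 dB

Gain reduction = -10.4 − (-15.4) = 5 dB; output overshoot = GR / (R − 1) = 5 / 5 = 1 dB.
Threshold = output − output overshoot = -15.4 − 1 = -16.4 dB.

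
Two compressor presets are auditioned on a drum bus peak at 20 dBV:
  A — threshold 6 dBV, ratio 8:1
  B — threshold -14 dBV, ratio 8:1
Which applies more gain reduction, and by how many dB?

B, by 17.5 dB

A: 14 dB over, compressed to 1.75 dB over, so 12.25 dB of GR.
B: 34 dB over, compressed to 4.25 dB over, so 29.75 dB of GR.
B reduces 17.5 dB more.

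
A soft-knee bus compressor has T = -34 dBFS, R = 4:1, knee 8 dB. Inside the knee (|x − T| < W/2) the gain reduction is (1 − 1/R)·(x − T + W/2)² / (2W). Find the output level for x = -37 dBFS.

x − T + W/2 = -37 − (-34) + 4 = 1.
GR = (1 − 1/4) × 1² / 16 = 0.75 × 1 / 16 = 0.046875 dB.
Output = -37 − 0.046875 = -37.046875 dBFS.

-37.046875 dBFS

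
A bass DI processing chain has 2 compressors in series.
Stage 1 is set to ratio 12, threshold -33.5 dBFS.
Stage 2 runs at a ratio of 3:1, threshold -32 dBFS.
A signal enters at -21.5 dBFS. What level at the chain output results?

Stage 1: -21.5 dBFS is 12 dB over -33.5 dBFS; at 12:1 that becomes 1 dB over, giving -32.5 dBFS.
Stage 2: below threshold (-32.5 ≤ -32); passes unchanged; output -32.5 dBFS.

-32.5 dBFS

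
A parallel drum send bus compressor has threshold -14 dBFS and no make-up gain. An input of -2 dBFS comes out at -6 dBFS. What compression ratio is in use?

1.5:1

Input overshoot = -2 − (-14) = 12 dB; output overshoot = -6 − (-14) = 8 dB.
Ratio = 12 / 8 = 1.5.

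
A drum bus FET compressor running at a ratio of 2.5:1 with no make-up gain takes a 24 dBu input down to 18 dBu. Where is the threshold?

Let T be the threshold. Output overshoot = (input overshoot)/R, so 18 − T = (24 − T)/2.5.
2.5·(18 − T) = 24 − T → 1.5·T = 45 − 24 = 21.
T = 21/1.5 = 14 dBu.

14 dBu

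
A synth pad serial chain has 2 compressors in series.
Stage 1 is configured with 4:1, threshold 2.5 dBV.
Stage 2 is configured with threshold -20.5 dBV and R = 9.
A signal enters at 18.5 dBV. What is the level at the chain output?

-17.5 dBV

Stage 1: 16 dB above 2.5 dBV, reduced 4:1 to 4 dB above → 6.5 dBV.
Stage 2: 27 dB above -20.5 dBV, reduced 9:1 to 3 dB above → -17.5 dBV.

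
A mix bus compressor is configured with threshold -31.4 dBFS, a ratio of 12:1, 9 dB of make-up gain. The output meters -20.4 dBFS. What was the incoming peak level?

Before make-up, the level was -20.4 − 9 = -29.4 dBFS.
The compressed level sits -29.4 − (-31.4) = 2 dB over threshold.
Before 12:1 compression the overshoot was 2 × 12 = 24 dB, so input = -31.4 + 24 = -7.4 dBFS.

-7.4 dBFS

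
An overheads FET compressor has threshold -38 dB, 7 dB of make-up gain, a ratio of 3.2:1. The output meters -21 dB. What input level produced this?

Before make-up, the level was -21 − 7 = -28 dB.
The compressed level sits -28 − (-38) = 10 dB over threshold.
Undo the ratio: input overshoot = 10 × 3.2 = 32 dB, giving input = -6 dB.

-6 dB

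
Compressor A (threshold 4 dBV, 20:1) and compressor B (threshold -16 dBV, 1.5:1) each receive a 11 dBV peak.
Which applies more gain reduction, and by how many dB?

B, by 2.35 dB

A: overshoot 7 dB → output overshoot 0.35 dB → GR 6.65 dB.
B: overshoot 27 dB → output overshoot 18 dB → GR 9 dB.
B reduces 2.35 dB more.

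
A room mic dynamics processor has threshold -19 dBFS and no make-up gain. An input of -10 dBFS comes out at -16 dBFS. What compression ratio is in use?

3:1

Input overshoot = -10 − (-19) = 9 dB; output overshoot = -16 − (-19) = 3 dB.
Ratio = 9 / 3 = 3.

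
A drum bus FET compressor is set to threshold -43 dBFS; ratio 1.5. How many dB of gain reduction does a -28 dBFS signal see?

5 dB

-28 dBFS exceeds the threshold by 15 dB.
After 1.5:1 compression the overshoot becomes 15/1.5 = 10 dB.
So the signal is attenuated by 15 − 10 = 5 dB.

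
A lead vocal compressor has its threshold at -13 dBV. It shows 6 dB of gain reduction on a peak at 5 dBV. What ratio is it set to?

1.5:1

Input overshoot = 5 − (-13) = 18 dB.
Output overshoot = 18 − 6 = 12 dB.
Ratio = input overshoot / output overshoot = 18 / 12 = 1.5.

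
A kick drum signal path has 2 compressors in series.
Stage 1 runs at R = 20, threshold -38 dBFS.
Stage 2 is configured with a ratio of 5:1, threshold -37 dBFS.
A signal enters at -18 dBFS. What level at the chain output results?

Stage 1: 20 dB above -38 dBFS, reduced 20:1 to 1 dB above → -37 dBFS.
Stage 2: below threshold (-37 ≤ -37); passes unchanged; output -37 dBFS.

-37 dBFS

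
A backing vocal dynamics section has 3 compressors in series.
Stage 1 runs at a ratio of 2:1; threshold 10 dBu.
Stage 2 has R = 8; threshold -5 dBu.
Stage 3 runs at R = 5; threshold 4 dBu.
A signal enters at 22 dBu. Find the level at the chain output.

-2.375 dBu

Stage 1: 12 dB above 10 dBu, reduced 2:1 to 6 dB above → 16 dBu.
Stage 2: overshoot 21 dB → 21/8 = 2.625 dB → -2.375 dBu.
Stage 3: -2.375 dBu ≤ 4 dBu, so stage 3 doesn't engage; output -2.375 dBu.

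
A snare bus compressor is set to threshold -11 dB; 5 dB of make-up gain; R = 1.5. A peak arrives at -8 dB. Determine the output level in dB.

-4 dB

The input is 3 dB above the -11 dB threshold.
1.5:1 compression reduces that to 3/1.5 = 2 dB over.
So the level is -11 + 2 = -9 dB; make-up adds 5 dB, giving -4 dB.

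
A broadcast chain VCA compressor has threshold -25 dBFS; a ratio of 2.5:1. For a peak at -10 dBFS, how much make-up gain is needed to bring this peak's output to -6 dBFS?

Overshoot 15 dB → 15/2.5 = 6 dB after compression, so the compressed level is -25 + 6 = -19 dBFS.
Make-up = target − compressed = -6 − (-19) = 13 dB.

13 dB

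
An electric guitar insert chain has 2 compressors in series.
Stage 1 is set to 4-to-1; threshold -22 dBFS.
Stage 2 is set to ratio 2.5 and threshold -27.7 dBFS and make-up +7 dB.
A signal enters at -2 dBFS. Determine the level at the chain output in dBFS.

-16.42 dBFS

Stage 1: 20 dB above -22 dBFS, reduced 4:1 to 5 dB above → -17 dBFS.
Stage 2: overshoot 10.7 dB → 10.7/2.5 = 4.28 dB → -23.42 dBFS; +7 dB make-up → -16.42 dBFS.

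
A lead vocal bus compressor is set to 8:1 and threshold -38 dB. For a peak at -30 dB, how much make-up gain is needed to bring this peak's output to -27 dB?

10 dB

The peak compresses to -38 + 8/8 = -37 dB.
To reach -27 dB requires -27 − (-37) = 10 dB of make-up.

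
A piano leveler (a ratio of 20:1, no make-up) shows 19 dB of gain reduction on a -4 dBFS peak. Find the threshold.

-24 dBFS

Input is 20 dB above T (since output overshoot × R = input overshoot: (-23 − T)·20 = -4 − T gives T = -24 dBFS).
Check: -24 + (-4 − (-24))/20 = -24 + 1 = -23 dBFS. ✓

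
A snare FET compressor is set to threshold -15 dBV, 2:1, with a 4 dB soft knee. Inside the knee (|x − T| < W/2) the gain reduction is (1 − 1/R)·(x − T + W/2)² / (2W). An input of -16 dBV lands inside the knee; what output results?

x − T + W/2 = -16 − (-15) + 2 = 1.
GR = (1 − 1/2) × 1² / 8 = 0.5 × 1 / 8 = 0.0625 dB.
Output = -16 − 0.0625 = -16.0625 dBV.

-16.0625 dBV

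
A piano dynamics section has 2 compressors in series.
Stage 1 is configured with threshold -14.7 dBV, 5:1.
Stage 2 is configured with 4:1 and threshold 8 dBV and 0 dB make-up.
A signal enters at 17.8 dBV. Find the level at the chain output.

-8.2 dBV

Stage 1: 32.5 dB above -14.7 dBV, reduced 5:1 to 6.5 dB above → -8.2 dBV.
Stage 2: below threshold (-8.2 ≤ 8); passes unchanged; output -8.2 dBV.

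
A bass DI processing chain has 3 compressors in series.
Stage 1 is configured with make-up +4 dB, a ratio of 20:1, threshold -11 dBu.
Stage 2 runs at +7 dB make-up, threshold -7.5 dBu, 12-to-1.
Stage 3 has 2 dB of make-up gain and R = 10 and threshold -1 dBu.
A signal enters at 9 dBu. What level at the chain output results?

Stage 1: overshoot 20 dB → 20/20 = 1 dB → -10 dBu; +4 dB make-up → -6 dBu.
Stage 2: -6 dBu is 1.5 dB over -7.5 dBu; at 12:1 that becomes 0.125 dB over, giving -7.375 dBu; +7 dB make-up → -0.375 dBu.
Stage 3: 0.625 dB above -1 dBu, reduced 10:1 to 0.0625 dB above → -0.9375 dBu; +2 dB make-up → 1.0625 dBu.

1.0625 dBu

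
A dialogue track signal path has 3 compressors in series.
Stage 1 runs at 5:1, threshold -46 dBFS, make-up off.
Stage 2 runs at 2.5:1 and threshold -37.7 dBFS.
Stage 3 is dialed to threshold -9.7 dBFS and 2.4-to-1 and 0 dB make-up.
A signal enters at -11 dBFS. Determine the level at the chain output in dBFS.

Stage 1: overshoot 35 dB → 35/5 = 7 dB → -39 dBFS.
Stage 2: -39 dBFS is at or below the -37.7 dBFS threshold — no compression; output -39 dBFS.
Stage 3: below threshold (-39 ≤ -9.7); passes unchanged; output -39 dBFS.

-39 dBFS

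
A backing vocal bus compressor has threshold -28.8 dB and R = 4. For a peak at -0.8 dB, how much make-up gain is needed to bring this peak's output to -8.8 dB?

13 dB

The peak compresses to -28.8 + 28/4 = -21.8 dB.
To reach -8.8 dB requires -8.8 − (-21.8) = 13 dB of make-up.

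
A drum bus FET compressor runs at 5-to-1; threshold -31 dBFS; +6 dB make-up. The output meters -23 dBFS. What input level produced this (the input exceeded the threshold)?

Stripping the +6 dB make-up gives -29 dBFS at the gain stage.
Post-compression overshoot = -29 − (-31) = 2 dB.
Input overshoot = R × output overshoot = 10 dB → input = -31 + 10 = -21 dBFS.

-21 dBFS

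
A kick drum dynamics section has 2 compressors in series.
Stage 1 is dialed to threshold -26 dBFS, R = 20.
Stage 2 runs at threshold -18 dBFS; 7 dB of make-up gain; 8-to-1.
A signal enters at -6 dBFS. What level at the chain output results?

Stage 1: overshoot 20 dB → 20/20 = 1 dB → -25 dBFS.
Stage 2: below threshold (-25 ≤ -18); passes unchanged; make-up brings it to -18 dBFS.

-18 dBFS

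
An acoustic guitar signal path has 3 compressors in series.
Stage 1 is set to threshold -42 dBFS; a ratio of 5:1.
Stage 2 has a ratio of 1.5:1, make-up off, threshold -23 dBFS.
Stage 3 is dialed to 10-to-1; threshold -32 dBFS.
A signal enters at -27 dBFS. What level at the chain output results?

Stage 1: 15 dB above -42 dBFS, reduced 5:1 to 3 dB above → -39 dBFS.
Stage 2: below threshold (-39 ≤ -23); passes unchanged; output -39 dBFS.
Stage 3: -39 dBFS is at or below the -32 dBFS threshold — no compression; output -39 dBFS.

-39 dBFS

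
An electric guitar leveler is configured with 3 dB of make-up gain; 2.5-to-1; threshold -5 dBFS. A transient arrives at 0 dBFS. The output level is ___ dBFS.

Overshoot: 0 − (-5) = 5 dB.
The 5 dB excess becomes 2 dB after 2.5:1 reduction.
That puts the output at -3 dBFS; make-up adds 3 dB, giving 0 dBFS.

0 dBFS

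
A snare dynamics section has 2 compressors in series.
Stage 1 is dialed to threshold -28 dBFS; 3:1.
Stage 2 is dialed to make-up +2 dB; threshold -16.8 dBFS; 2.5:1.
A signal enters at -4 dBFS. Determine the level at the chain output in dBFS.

Stage 1: overshoot 24 dB → 24/3 = 8 dB → -20 dBFS.
Stage 2: below threshold (-20 ≤ -16.8); passes unchanged; make-up brings it to -18 dBFS.

-18 dBFS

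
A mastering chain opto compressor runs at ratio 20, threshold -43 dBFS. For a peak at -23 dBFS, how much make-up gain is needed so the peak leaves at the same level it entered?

19 dB

The peak compresses to -43 + 20/20 = -42 dBFS.
To reach -23 dBFS requires -23 − (-42) = 19 dB of make-up.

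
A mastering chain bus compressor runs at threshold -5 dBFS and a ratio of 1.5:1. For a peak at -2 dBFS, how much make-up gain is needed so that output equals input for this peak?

The peak compresses to -5 + 3/1.5 = -3 dBFS.
To reach -2 dBFS requires -2 − (-3) = 1 dB of make-up.

1 dB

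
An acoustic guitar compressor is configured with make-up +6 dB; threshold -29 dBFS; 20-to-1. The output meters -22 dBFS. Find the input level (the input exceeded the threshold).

Before make-up, the level was -22 − 6 = -28 dBFS.
Post-compression overshoot = -28 − (-29) = 1 dB.
Before 20:1 compression the overshoot was 1 × 20 = 20 dB, so input = -29 + 20 = -9 dBFS.

-9 dBFS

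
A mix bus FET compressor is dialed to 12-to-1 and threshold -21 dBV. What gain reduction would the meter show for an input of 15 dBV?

33 dB

The signal is 36 dB above threshold.
After 12:1 compression the overshoot becomes 36/12 = 3 dB.
So the signal is attenuated by 36 − 3 = 33 dB.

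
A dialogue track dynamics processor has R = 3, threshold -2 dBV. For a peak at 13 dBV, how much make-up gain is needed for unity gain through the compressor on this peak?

Overshoot 15 dB → 15/3 = 5 dB after compression, so the compressed level is -2 + 5 = 3 dBV.
Make-up = target − compressed = 13 − 3 = 10 dB.

10 dB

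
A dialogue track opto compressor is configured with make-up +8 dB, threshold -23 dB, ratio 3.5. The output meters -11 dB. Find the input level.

-9 dB

Stripping the +8 dB make-up gives -19 dB at the gain stage.
Post-compression overshoot = -19 − (-23) = 4 dB.
Input overshoot = R × output overshoot = 14 dB → input = -23 + 14 = -9 dB.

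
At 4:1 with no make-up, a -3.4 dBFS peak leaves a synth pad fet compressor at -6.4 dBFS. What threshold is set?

Gain reduction = -3.4 − (-6.4) = 3 dB; output overshoot = GR / (R − 1) = 3 / 3 = 1 dB.
Threshold = output − output overshoot = -6.4 − 1 = -7.4 dBFS.

-7.4 dBFS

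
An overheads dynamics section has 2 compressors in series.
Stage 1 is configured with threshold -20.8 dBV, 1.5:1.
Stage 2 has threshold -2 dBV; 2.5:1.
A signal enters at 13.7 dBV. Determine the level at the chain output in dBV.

-0.32 dBV

Stage 1: overshoot 34.5 dB → 34.5/1.5 = 23 dB → 2.2 dBV.
Stage 2: 2.2 dBV is 4.2 dB over -2 dBV; at 2.5:1 that becomes 1.68 dB over, giving -0.32 dBV.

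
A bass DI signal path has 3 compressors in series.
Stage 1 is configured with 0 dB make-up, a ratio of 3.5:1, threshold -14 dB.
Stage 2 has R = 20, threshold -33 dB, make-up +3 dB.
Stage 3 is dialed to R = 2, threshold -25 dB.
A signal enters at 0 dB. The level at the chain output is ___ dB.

Stage 1: 0 dB is 14 dB over -14 dB; at 3.5:1 that becomes 4 dB over, giving -10 dB.
Stage 2: -10 dB is 23 dB over -33 dB; at 20:1 that becomes 1.15 dB over, giving -31.85 dB; +3 dB make-up → -28.85 dB.
Stage 3: below threshold (-28.85 ≤ -25); passes unchanged; output -28.85 dB.

-28.85 dB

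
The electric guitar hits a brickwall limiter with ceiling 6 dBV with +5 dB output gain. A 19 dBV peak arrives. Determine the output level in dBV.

11 dBV

The limiter clamps the peak to its 6 dBV ceiling.
Output gain then adds 5 dB: 6 + 5 = 11 dBV.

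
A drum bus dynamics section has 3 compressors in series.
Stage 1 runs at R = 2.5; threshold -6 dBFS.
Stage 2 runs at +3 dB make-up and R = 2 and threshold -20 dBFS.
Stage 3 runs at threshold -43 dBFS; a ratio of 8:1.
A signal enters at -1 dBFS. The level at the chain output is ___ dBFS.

-38.75 dBFS

Stage 1: -1 dBFS is 5 dB over -6 dBFS; at 2.5:1 that becomes 2 dB over, giving -4 dBFS.
Stage 2: overshoot 16 dB → 16/2 = 8 dB → -12 dBFS; +3 dB make-up → -9 dBFS.
Stage 3: overshoot 34 dB → 34/8 = 4.25 dB → -38.75 dBFS.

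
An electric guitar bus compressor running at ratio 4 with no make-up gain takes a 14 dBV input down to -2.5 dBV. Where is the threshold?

Gain reduction = 14 − (-2.5) = 16.5 dB; output overshoot = GR / (R − 1) = 16.5 / 3 = 5.5 dB.
Threshold = output − output overshoot = -2.5 − 5.5 = -8 dBV.

-8 dBV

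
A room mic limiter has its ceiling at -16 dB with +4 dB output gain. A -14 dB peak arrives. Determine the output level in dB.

A brickwall limiter is an ∞:1 compressor: any input above the ceiling is clamped to -16 dB.
Output gain then adds 4 dB: -16 + 4 = -12 dB.

-12 dB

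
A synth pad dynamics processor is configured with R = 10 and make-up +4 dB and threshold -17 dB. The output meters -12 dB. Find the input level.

Stripping the +4 dB make-up gives -16 dB at the gain stage.
The compressed level sits -16 − (-17) = 1 dB over threshold.
Input overshoot = R × output overshoot = 10 dB → input = -17 + 10 = -7 dB.

-7 dB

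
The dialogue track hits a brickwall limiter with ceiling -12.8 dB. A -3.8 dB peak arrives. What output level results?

-12.8 dB

At ∞:1, everything above -12.8 dB is held at the ceiling.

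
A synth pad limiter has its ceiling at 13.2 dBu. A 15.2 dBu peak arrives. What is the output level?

At ∞:1, everything above 13.2 dBu is held at the ceiling.

13.2 dBu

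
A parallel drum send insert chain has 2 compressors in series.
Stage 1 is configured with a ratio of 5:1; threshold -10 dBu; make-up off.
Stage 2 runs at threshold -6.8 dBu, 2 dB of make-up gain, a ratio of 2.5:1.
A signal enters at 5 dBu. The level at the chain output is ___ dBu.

Stage 1: 15 dB above -10 dBu, reduced 5:1 to 3 dB above → -7 dBu.
Stage 2: -7 dBu ≤ -6.8 dBu, so stage 2 doesn't engage; make-up brings it to -5 dBu.

-5 dBu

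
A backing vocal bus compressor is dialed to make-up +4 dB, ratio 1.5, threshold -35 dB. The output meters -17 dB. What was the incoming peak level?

Stripping the +4 dB make-up gives -21 dB at the gain stage.
Post-compression overshoot = -21 − (-35) = 14 dB.
Before 1.5:1 compression the overshoot was 14 × 1.5 = 21 dB, so input = -35 + 21 = -14 dB.

-14 dB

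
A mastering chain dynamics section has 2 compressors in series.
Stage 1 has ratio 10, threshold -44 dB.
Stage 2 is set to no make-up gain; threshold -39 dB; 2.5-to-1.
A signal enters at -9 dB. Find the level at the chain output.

Stage 1: -9 dB is 35 dB over -44 dB; at 10:1 that becomes 3.5 dB over, giving -40.5 dB.
Stage 2: below threshold (-40.5 ≤ -39); passes unchanged; output -40.5 dB.

-40.5 dB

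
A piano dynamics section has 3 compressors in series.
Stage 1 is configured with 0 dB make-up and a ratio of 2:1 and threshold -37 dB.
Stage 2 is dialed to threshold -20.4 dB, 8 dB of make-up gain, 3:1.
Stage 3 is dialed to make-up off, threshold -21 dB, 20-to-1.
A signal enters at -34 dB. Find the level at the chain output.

-27.5 dB

Stage 1: 3 dB above -37 dB, reduced 2:1 to 1.5 dB above → -35.5 dB.
Stage 2: -35.5 dB ≤ -20.4 dB, so stage 2 doesn't engage; make-up brings it to -27.5 dB.
Stage 3: below threshold (-27.5 ≤ -21); passes unchanged; output -27.5 dB.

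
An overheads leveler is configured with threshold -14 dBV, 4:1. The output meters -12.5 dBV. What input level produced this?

The compressed level sits -12.5 − (-14) = 1.5 dB over threshold.
Undo the ratio: input overshoot = 1.5 × 4 = 6 dB, giving input = -8 dBV.

-8 dBV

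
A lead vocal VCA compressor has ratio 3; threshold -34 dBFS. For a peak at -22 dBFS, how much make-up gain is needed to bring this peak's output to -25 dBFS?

Without make-up, output = threshold + overshoot/3 = -34 + 4 = -30 dBFS.
Gap to target: 5 dB.

5 dB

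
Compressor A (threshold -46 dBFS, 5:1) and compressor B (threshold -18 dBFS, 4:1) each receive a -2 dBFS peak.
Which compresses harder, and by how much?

A, by 23.2 dB

A: overshoot 44 dB → output overshoot 8.8 dB → GR 35.2 dB.
B: overshoot 16 dB → output overshoot 4 dB → GR 12 dB.
A reduces 23.2 dB more.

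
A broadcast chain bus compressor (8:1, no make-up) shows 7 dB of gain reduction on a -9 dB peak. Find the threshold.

Let T be the threshold. Output overshoot = (input overshoot)/R, so -16 − T = (-9 − T)/8.
8·(-16 − T) = -9 − T → 7·T = -128 − (-9) = -119.
T = -119/7 = -17 dB.

-17 dB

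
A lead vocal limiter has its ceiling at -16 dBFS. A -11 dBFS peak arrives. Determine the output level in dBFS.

-16 dBFS

At ∞:1, everything above -16 dBFS is held at the ceiling.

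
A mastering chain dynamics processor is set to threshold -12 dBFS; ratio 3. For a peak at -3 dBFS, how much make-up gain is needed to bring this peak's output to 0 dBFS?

9 dB

Without make-up, output = threshold + overshoot/3 = -12 + 3 = -9 dBFS.
Gap to target: 9 dB.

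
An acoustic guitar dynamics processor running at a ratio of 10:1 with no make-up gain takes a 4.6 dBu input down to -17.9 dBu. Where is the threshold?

Input is 25 dB above T (since output overshoot × R = input overshoot: (-17.9 − T)·10 = 4.6 − T gives T = -20.4 dBu).
Check: -20.4 + (4.6 − (-20.4))/10 = -20.4 + 2.5 = -17.9 dBu. ✓

-20.4 dBu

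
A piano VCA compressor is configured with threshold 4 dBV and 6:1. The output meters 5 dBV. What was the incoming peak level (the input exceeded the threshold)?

The compressed level sits 5 − 4 = 1 dB over threshold.
Undo the ratio: input overshoot = 1 × 6 = 6 dB, giving input = 10 dBV.

10 dBV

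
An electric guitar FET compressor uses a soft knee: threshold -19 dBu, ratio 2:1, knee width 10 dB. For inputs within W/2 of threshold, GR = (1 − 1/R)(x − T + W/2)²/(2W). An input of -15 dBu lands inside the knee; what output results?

-17.025 dBu

x − T + W/2 = -15 − (-19) + 5 = 9.
GR = (1 − 1/2) × 9² / 20 = 0.5 × 81 / 20 = 2.025 dB.
Output = -15 − 2.025 = -17.025 dBu.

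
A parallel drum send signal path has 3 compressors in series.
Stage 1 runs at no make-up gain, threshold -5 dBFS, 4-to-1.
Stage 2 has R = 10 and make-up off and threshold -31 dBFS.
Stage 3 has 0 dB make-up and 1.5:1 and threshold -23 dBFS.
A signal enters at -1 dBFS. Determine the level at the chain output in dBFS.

Stage 1: 4 dB above -5 dBFS, reduced 4:1 to 1 dB above → -4 dBFS.
Stage 2: 27 dB above -31 dBFS, reduced 10:1 to 2.7 dB above → -28.3 dBFS.
Stage 3: below threshold (-28.3 ≤ -23); passes unchanged; output -28.3 dBFS.

-28.3 dBFS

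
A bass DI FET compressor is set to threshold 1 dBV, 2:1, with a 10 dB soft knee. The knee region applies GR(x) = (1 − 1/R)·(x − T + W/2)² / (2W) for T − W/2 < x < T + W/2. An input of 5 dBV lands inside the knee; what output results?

2.975 dBV

x − T + W/2 = 5 − 1 + 5 = 9.
GR = (1 − 1/2) × 9² / 20 = 0.5 × 81 / 20 = 2.025 dB.
Output = 5 − 2.025 = 2.975 dBV.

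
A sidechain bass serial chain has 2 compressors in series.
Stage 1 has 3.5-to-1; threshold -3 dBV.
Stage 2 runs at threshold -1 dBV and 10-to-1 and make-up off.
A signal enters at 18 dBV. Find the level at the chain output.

Stage 1: 21 dB above -3 dBV, reduced 3.5:1 to 6 dB above → 3 dBV.
Stage 2: overshoot 4 dB → 4/10 = 0.4 dB → -0.6 dBV.

-0.6 dBV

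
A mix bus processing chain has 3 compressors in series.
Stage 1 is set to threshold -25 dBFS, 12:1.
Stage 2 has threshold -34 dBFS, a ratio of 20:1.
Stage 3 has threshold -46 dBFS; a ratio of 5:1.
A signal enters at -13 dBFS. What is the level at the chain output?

Stage 1: -13 dBFS is 12 dB over -25 dBFS; at 12:1 that becomes 1 dB over, giving -24 dBFS.
Stage 2: overshoot 10 dB → 10/20 = 0.5 dB → -33.5 dBFS.
Stage 3: -33.5 dBFS is 12.5 dB over -46 dBFS; at 5:1 that becomes 2.5 dB over, giving -43.5 dBFS.

-43.5 dBFS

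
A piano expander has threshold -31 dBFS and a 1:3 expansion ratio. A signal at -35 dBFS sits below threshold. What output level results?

Undershoot = (-31) − (-35) = 4 dB.
At 1:3, that expands to 12 dB under threshold.
Output = -31 − 12 = -43 dBFS.

-43 dBFS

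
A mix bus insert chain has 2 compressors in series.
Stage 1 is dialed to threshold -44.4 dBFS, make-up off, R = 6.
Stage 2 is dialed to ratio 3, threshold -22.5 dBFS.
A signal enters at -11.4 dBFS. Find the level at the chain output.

-38.9 dBFS

Stage 1: -11.4 dBFS is 33 dB over -44.4 dBFS; at 6:1 that becomes 5.5 dB over, giving -38.9 dBFS.
Stage 2: below threshold (-38.9 ≤ -22.5); passes unchanged; output -38.9 dBFS.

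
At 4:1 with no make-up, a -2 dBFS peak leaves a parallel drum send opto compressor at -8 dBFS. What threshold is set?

-10 dBFS

Let T be the threshold. Output overshoot = (input overshoot)/R, so -8 − T = (-2 − T)/4.
4·(-8 − T) = -2 − T → 3·T = -32 − (-2) = -30.
T = -30/3 = -10 dBFS.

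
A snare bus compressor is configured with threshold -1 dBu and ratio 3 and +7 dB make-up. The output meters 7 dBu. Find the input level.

2 dBu

Before make-up, the level was 7 − 7 = 0 dBu.
That's 1 dB above the -1 dBu threshold.
Before 3:1 compression the overshoot was 1 × 3 = 3 dB, so input = -1 + 3 = 2 dBu.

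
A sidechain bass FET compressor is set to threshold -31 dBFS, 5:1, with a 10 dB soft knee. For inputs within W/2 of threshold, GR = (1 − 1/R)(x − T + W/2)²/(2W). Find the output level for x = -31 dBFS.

-32 dBFS

x − T + W/2 = -31 − (-31) + 5 = 5.
GR = (1 − 1/5) × 5² / 20 = 0.8 × 25 / 20 = 1 dB.
Output = -31 − 1 = -32 dBFS.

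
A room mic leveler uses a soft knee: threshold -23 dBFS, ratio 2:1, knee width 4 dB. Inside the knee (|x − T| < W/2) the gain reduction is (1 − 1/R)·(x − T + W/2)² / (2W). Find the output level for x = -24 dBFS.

-24.0625 dBFS

x − T + W/2 = -24 − (-23) + 2 = 1.
GR = (1 − 1/2) × 1² / 8 = 0.5 × 1 / 8 = 0.0625 dB.
Output = -24 − 0.0625 = -24.0625 dBFS.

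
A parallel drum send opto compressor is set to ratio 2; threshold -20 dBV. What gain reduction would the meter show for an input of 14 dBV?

17 dB

The signal is 34 dB above threshold.
After 2:1 compression the overshoot becomes 34/2 = 17 dB.
GR = overshoot in − overshoot out = 34 − 17 = 17 dB.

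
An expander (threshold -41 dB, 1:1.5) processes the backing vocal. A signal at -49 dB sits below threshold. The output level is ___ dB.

-53 dB

Below threshold, a 1:1.5 expander applies gain = (1.5−1)×(T − x) of attenuation.
(1.5−1) × 8 = 4 dB, so output = -49 − 4 = -53 dB.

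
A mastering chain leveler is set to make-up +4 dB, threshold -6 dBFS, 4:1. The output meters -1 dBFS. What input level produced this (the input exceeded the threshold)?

Remove make-up: -1 − 4 = -5 dBFS.
The compressed level sits -5 − (-6) = 1 dB over threshold.
Input overshoot = R × output overshoot = 4 dB → input = -6 + 4 = -2 dBFS.

-2 dBFS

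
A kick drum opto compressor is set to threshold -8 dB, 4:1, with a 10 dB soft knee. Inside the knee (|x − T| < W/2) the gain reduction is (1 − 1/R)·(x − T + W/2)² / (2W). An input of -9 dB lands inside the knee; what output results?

x − T + W/2 = -9 − (-8) + 5 = 4.
GR = (1 − 1/4) × 4² / 20 = 0.75 × 16 / 20 = 0.6 dB.
Output = -9 − 0.6 = -9.6 dB.

-9.6 dB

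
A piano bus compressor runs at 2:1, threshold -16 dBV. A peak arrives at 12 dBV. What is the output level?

12 dBV sits 28 dB over threshold.
At 2:1 the overshoot is divided by 2, leaving 14 dB above threshold.
That puts the output at -2 dBV.

-2 dBV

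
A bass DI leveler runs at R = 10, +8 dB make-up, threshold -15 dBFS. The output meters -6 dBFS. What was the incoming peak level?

-5 dBFS

Remove make-up: -6 − 8 = -14 dBFS.
The compressed level sits -14 − (-15) = 1 dB over threshold.
Undo the ratio: input overshoot = 1 × 10 = 10 dB, giving input = -5 dBFS.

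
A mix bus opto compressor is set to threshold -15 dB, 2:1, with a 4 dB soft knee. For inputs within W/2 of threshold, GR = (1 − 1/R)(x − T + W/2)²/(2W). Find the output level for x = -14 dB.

x − T + W/2 = -14 − (-15) + 2 = 3.
GR = (1 − 1/2) × 3² / 8 = 0.5 × 9 / 8 = 0.5625 dB.
Output = -14 − 0.5625 = -14.5625 dB.

-14.5625 dB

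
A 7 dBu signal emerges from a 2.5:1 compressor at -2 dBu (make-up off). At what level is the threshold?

-8 dBu

Gain reduction = 7 − (-2) = 9 dB; output overshoot = GR / (R − 1) = 9 / 1.5 = 6 dB.
Threshold = output − output overshoot = -2 − 6 = -8 dBu.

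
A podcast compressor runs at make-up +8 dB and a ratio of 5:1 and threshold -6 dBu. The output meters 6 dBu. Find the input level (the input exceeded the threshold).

14 dBu

Stripping the +8 dB make-up gives -2 dBu at the gain stage.
That's 4 dB above the -6 dBu threshold.
Undo the ratio: input overshoot = 4 × 5 = 20 dB, giving input = 14 dBu.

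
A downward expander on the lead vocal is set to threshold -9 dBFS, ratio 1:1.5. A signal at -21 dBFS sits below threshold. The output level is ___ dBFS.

Below threshold, a 1:1.5 expander applies gain = (1.5−1)×(T − x) of attenuation.
(1.5−1) × 12 = 6 dB, so output = -21 − 6 = -27 dBFS.

-27 dBFS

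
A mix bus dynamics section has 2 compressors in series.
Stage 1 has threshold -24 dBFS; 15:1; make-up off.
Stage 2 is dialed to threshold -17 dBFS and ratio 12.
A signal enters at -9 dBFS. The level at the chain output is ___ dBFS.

-23 dBFS

Stage 1: -9 dBFS is 15 dB over -24 dBFS; at 15:1 that becomes 1 dB over, giving -23 dBFS.
Stage 2: -23 dBFS ≤ -17 dBFS, so stage 2 doesn't engage; output -23 dBFS.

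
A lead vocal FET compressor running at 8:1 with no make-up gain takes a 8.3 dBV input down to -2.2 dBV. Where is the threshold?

-3.7 dBV

Let T be the threshold. Output overshoot = (input overshoot)/R, so -2.2 − T = (8.3 − T)/8.
8·(-2.2 − T) = 8.3 − T → 7·T = -17.6 − 8.3 = -25.9.
T = -25.9/7 = -3.7 dBV.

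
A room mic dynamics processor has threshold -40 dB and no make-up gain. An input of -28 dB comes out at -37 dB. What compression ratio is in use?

4:1

Input overshoot = -28 − (-40) = 12 dB; output overshoot = -37 − (-40) = 3 dB.
Ratio = 12 / 3 = 4.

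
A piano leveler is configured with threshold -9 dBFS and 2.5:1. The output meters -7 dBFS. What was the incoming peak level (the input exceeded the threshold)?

That's 2 dB above the -9 dBFS threshold.
Undo the ratio: input overshoot = 2 × 2.5 = 5 dB, giving input = -4 dBFS.

-4 dBFS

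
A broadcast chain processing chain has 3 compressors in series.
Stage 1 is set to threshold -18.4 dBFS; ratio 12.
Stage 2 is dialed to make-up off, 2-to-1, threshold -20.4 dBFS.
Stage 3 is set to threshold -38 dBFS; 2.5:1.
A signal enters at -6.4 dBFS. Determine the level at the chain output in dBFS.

Stage 1: -6.4 dBFS is 12 dB over -18.4 dBFS; at 12:1 that becomes 1 dB over, giving -17.4 dBFS.
Stage 2: 3 dB above -20.4 dBFS, reduced 2:1 to 1.5 dB above → -18.9 dBFS.
Stage 3: overshoot 19.1 dB → 19.1/2.5 = 7.64 dB → -30.36 dBFS.

-30.36 dBFS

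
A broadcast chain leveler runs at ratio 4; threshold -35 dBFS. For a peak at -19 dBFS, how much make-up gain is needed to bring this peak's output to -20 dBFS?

Without make-up, output = threshold + overshoot/4 = -35 + 4 = -31 dBFS.
Gap to target: 11 dB.

11 dB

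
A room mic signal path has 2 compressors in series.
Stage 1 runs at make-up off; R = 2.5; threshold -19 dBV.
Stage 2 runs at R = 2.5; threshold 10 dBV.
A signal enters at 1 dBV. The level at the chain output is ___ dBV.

-11 dBV

Stage 1: 1 dBV is 20 dB over -19 dBV; at 2.5:1 that becomes 8 dB over, giving -11 dBV.
Stage 2: -11 dBV ≤ 10 dBV, so stage 2 doesn't engage; output -11 dBV.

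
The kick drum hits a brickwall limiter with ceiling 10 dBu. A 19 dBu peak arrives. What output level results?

The limiter clamps the peak to its 10 dBu ceiling.

10 dBu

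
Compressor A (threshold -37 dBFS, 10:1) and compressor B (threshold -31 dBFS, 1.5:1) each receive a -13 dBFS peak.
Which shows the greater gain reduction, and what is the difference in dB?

A: GR = 24 − 24/10 = 21.6 dB.
B: GR = 18 − 18/1.5 = 6 dB.
Difference: 15.6 dB in favour of A.

A, by 15.6 dB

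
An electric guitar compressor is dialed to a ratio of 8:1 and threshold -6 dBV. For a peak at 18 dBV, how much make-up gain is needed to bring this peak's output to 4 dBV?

The peak compresses to -6 + 24/8 = -3 dBV.
To reach 4 dBV requires 4 − (-3) = 7 dB of make-up.

7 dB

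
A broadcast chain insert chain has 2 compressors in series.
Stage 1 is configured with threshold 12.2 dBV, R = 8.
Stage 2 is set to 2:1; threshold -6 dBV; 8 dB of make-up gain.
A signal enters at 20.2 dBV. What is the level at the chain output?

11.6 dBV

Stage 1: 20.2 dBV is 8 dB over 12.2 dBV; at 8:1 that becomes 1 dB over, giving 13.2 dBV.
Stage 2: overshoot 19.2 dB → 19.2/2 = 9.6 dB → 3.6 dBV; +8 dB make-up → 11.6 dBV.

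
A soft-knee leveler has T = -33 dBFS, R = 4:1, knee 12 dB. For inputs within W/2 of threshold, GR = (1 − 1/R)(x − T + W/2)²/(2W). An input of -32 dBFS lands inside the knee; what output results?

x − T + W/2 = -32 − (-33) + 6 = 7.
GR = (1 − 1/4) × 7² / 24 = 0.75 × 49 / 24 = 1.53125 dB.
Output = -32 − 1.53125 = -33.53125 dBFS.

-33.53125 dBFS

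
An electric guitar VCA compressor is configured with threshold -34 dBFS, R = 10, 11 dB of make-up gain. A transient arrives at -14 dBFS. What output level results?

-21 dBFS

-14 dBFS sits 20 dB over threshold.
10:1 compression reduces that to 20/10 = 2 dB over.
So the level is -34 + 2 = -32 dBFS; make-up adds 11 dB, giving -21 dBFS.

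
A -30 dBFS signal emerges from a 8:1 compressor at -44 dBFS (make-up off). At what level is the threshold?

-46 dBFS

Let T be the threshold. Output overshoot = (input overshoot)/R, so -44 − T = (-30 − T)/8.
8·(-44 − T) = -30 − T → 7·T = -352 − (-30) = -322.
T = -322/7 = -46 dBFS.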